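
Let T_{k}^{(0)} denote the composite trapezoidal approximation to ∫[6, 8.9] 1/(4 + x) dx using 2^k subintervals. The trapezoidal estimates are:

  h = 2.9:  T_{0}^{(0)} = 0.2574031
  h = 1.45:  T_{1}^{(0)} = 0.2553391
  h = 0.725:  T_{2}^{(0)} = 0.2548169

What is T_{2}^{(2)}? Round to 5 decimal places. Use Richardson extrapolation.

T_{1}^{(1)} = 0.2553391 + (0.2553391 − 0.2574031)/3 = 0.2546511
T_{2}^{(1)} = (4·0.2548169 − 0.2553391) / 3 = 0.2546428
T_{2}^{(2)} = 0.2546428 + (0.2546428 − 0.2546511)/15 = 0.2546422

0.25464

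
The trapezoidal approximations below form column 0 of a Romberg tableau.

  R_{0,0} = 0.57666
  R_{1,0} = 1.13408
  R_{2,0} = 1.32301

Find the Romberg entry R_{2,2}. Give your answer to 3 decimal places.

Richardson extrapolation on the trapezoidal column (denominator 4−1=3):
R_{1,1} = (4·1.13408 − 0.57666) / 3 = 1.31989
R_{2,1} = 1.32301 + (1.32301 − 1.13408)/3 = 1.38599
R_{2,2} = 1.38599 + (1.38599 − 1.31989)/15 = 1.39040
(Column j=1 coincides with Simpson's rule on the same nodes.)

1.390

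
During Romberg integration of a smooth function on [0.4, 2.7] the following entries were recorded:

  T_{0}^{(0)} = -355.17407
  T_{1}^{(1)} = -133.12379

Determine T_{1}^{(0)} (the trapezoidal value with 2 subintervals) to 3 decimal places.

-188.636

From T_{1}^{(1)} = (4·T_{1}^{(0)} − T_{0}^{(0)})/3, solve for T_{1}^{(0)}:
4·T_{1}^{(0)} = 3·(-133.12379) + (-355.17407) = -754.54544
T_{1}^{(0)} = -188.63636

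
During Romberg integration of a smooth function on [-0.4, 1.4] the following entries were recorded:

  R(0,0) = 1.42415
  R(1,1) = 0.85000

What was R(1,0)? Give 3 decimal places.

0.994

From R(1,1) = (4·R(1,0) − R(0,0))/3, solve for R(1,0):
4·R(1,0) = 3·0.85000 + 1.42415 = 3.97415
R(1,0) = 0.99354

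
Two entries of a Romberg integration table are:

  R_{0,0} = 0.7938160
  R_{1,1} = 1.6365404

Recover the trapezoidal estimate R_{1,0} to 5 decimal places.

From R_{1,1} = (4·R_{1,0} − R_{0,0})/3, solve for R_{1,0}:
4·R_{1,0} = 3·1.6365404 + 0.7938160 = 5.7034372
R_{1,0} = 1.4258593

1.42586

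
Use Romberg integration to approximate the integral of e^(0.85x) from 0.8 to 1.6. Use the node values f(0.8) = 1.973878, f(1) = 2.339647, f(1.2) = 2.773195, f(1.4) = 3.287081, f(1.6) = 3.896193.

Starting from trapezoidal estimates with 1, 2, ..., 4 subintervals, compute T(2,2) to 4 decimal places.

2.2615

T(0,0) (trapezoid, 1 panel, h=0.8000): 2.348028
T(1,0) (trapezoid, 2 panels, h=0.4000): 2.283292
T(2,0) (trapezoid, 4 panels, h=0.2000): 2.266992
T(1,1) = 2.283292 + (2.283292 − 2.348028)/3 = 2.261713
T(2,1) = 2.266992 + (2.266992 − 2.283292)/3 = 2.261559
T(2,2) = 2.261559 + (2.261559 − 2.261713)/15 = 2.261549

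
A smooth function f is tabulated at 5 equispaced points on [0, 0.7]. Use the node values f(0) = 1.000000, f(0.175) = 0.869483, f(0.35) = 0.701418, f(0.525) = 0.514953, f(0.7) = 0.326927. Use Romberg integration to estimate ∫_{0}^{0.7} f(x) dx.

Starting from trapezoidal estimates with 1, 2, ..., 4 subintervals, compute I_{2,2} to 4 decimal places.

I_{0,0} (trapezoid, 1 panel, h=0.7000): 0.464424
I_{1,0} (trapezoid, 2 panels, h=0.3500): 0.477709
I_{2,0} (trapezoid, 4 panels, h=0.1750): 0.481131
I_{1,1} = 0.477709 + (0.477709 − 0.464424)/3 = 0.482137
I_{2,1} = 0.481131 + (0.481131 − 0.477709)/3 = 0.482272
I_{2,2} = 0.482272 + (0.482272 − 0.482137)/15 = 0.482281

0.4823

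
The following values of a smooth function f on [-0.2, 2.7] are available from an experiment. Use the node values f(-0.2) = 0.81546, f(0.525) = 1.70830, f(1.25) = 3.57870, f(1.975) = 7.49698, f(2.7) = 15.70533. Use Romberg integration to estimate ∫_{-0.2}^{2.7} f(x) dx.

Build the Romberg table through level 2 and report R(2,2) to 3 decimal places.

14.602

R(0,0) (trapezoid, 1 panel, h=2.9000): 23.95515
R(1,0) (trapezoid, 2 panels, h=1.4500): 17.16669
R(2,0) (trapezoid, 4 panels, h=0.7250): 15.25717
R(1,1) = 17.16669 + (17.16669 − 23.95515)/3 = 14.90387
R(2,1) = 15.25717 + (15.25717 − 17.16669)/3 = 14.62066
R(2,2) = 14.62066 + (14.62066 − 14.90387)/15 = 14.60178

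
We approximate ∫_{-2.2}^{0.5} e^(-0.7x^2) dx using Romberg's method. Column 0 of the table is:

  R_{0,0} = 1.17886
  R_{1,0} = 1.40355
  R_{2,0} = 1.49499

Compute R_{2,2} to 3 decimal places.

R_{1,1} = (4·1.40355 − 1.17886) / 3 = 1.47845
R_{2,1} = (4·1.49499 − 1.40355) / 3 = 1.52547
R_{2,2} = 1.52547 + (1.52547 − 1.47845)/15 = 1.52860

1.529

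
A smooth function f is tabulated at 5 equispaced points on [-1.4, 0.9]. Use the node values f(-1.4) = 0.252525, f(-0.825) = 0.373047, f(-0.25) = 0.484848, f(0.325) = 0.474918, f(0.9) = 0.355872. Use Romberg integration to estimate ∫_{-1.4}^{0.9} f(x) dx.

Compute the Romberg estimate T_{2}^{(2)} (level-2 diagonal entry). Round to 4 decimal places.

T_{0}^{(0)} (trapezoid, 1 panel, h=2.3000): 0.699657
T_{1}^{(0)} (trapezoid, 2 panels, h=1.1500): 0.907403
T_{2}^{(0)} (trapezoid, 4 panels, h=0.5750): 0.941282
T_{1}^{(1)} = 0.907403 + (0.907403 − 0.699657)/3 = 0.976652
T_{2}^{(1)} = 0.941282 + (0.941282 − 0.907403)/3 = 0.952575
T_{2}^{(2)} = 0.952575 + (0.952575 − 0.976652)/15 = 0.950970

0.9510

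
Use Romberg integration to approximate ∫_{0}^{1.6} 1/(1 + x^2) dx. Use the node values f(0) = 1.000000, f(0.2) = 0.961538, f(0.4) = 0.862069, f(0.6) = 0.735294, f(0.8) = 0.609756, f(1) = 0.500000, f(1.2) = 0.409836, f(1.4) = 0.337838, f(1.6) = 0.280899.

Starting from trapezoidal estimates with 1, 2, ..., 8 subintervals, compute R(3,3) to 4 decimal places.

R(0,0) (trapezoid, 1 panel, h=1.6000): 1.024719
R(1,0) (trapezoid, 2 panels, h=0.8000): 1.000164
R(2,0) (trapezoid, 4 panels, h=0.4000): 1.008844
R(3,0) (trapezoid, 8 panels, h=0.2000): 1.011356
R(1,1) = 1.000164 + (1.000164 − 1.024719)/3 = 0.991979
R(2,1) = 1.008844 + (1.008844 − 1.000164)/3 = 1.011737
R(3,1) = 1.011356 + (1.011356 − 1.008844)/3 = 1.012193
R(2,2) = 1.011737 + (1.011737 − 0.991979)/15 = 1.013054
R(3,2) = 1.012193 + (1.012193 − 1.011737)/15 = 1.012223
R(3,3) = 1.012223 + (1.012223 − 1.013054)/63 = 1.012210

1.0122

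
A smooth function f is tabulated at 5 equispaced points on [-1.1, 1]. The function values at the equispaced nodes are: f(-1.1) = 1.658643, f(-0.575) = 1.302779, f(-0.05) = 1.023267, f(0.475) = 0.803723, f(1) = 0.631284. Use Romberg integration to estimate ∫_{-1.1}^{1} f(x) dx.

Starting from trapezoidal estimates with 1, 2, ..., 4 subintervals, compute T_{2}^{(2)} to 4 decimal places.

2.2334

T_{0}^{(0)} (trapezoid, 1 panel, h=2.1000): 2.404423
T_{1}^{(0)} (trapezoid, 2 panels, h=1.0500): 2.276642
T_{2}^{(0)} (trapezoid, 4 panels, h=0.5250): 2.244235
T_{1}^{(1)} = 2.276642 + (2.276642 − 2.404423)/3 = 2.234048
T_{2}^{(1)} = 2.244235 + (2.244235 − 2.276642)/3 = 2.233433
T_{2}^{(2)} = 2.233433 + (2.233433 − 2.234048)/15 = 2.233392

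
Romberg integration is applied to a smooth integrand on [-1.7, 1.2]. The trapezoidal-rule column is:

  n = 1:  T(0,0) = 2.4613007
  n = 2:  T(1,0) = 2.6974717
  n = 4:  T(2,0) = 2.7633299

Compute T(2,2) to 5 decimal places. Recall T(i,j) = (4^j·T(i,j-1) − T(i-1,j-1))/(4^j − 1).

Richardson extrapolation on the trapezoidal column (denominator 4−1=3):
T(1,1) = 2.6974717 + (2.6974717 − 2.4613007)/3 = 2.7761954
T(2,1) = (4·2.7633299 − 2.6974717) / 3 = 2.7852826
T(2,2) = 2.7852826 + (2.7852826 − 2.7761954)/15 = 2.7858884

2.78589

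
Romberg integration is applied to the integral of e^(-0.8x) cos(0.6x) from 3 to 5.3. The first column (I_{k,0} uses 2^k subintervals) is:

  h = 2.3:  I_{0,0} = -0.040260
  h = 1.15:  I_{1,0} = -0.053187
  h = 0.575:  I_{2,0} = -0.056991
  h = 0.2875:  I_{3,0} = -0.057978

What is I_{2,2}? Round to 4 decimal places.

-0.0583

Richardson extrapolation on the trapezoidal column (denominator 4−1=3):
I_{1,1} = -0.053187 + (-0.053187 − (-0.040260))/3 = -0.057496
I_{2,1} = (4·(-0.056991) − (-0.053187)) / 3 = -0.058259
I_{2,2} = (16·(-0.058259) − (-0.057496)) / 15 = -0.058310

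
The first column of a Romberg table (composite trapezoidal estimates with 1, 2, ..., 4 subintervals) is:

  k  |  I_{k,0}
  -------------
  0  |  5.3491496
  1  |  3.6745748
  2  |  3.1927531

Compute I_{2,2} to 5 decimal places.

I_{1,1} = 3.6745748 + (3.6745748 − 5.3491496)/3 = 3.1163832
I_{2,1} = 3.1927531 + (3.1927531 − 3.6745748)/3 = 3.0321459
I_{2,2} = 3.0321459 + (3.0321459 − 3.1163832)/15 = 3.0265301

3.02653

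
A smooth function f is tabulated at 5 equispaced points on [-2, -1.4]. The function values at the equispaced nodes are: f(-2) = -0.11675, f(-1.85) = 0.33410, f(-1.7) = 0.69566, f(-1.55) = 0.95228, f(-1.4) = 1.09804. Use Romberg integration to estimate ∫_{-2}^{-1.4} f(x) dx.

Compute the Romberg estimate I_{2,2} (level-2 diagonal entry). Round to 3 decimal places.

0.376

I_{0,0} (trapezoid, 1 panel, h=0.6000): 0.29439
I_{1,0} (trapezoid, 2 panels, h=0.3000): 0.35589
I_{2,0} (trapezoid, 4 panels, h=0.1500): 0.37090
I_{1,1} = 0.35589 + (0.35589 − 0.29439)/3 = 0.37639
I_{2,1} = 0.37090 + (0.37090 − 0.35589)/3 = 0.37590
I_{2,2} = 0.37590 + (0.37590 − 0.37639)/15 = 0.37587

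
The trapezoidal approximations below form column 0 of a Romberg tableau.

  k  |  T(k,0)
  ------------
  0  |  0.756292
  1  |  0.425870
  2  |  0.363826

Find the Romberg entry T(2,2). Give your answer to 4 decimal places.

0.3450

T(1,1) = (4·0.425870 − 0.756292) / 3 = 0.315729
T(2,1) = 0.363826 + (0.363826 − 0.425870)/3 = 0.343145
T(2,2) = (16·0.343145 − 0.315729) / 15 = 0.344973
(Column j=1 coincides with Simpson's rule on the same nodes.)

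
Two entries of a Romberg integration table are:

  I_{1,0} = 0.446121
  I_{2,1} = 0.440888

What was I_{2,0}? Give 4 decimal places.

From I_{2,1} = (4·I_{2,0} − I_{1,0})/3, solve for I_{2,0}:
4·I_{2,0} = 3·0.440888 + 0.446121 = 1.768785
I_{2,0} = 0.442196

0.4422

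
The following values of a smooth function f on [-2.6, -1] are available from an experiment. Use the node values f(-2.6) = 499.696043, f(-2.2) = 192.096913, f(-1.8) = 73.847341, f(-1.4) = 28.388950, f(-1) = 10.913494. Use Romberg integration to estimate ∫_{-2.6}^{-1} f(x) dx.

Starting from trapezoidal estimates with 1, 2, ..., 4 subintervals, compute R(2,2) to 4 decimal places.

R(0,0) (trapezoid, 1 panel, h=1.6000): 408.487630
R(1,0) (trapezoid, 2 panels, h=0.8000): 263.321688
R(2,0) (trapezoid, 4 panels, h=0.4000): 219.855189
R(1,1) = 263.321688 + (263.321688 − 408.487630)/3 = 214.933041
R(2,1) = 219.855189 + (219.855189 − 263.321688)/3 = 205.366356
R(2,2) = 205.366356 + (205.366356 − 214.933041)/15 = 204.728577

204.7286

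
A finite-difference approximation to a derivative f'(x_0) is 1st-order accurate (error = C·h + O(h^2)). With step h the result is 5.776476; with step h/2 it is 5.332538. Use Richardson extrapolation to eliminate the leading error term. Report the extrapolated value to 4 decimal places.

The leading error scales as h; refining by a factor of 2 reduces it by 2^1 = 2.
Extrapolated value = (2·A(h/2) − A(h)) / (2 − 1)
= (2·5.332538 − 5.776476) / 1
= 4.888600 / 1 = 4.888600

4.8886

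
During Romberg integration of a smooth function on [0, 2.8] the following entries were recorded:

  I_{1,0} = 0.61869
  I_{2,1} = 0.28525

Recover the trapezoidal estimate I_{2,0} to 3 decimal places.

0.369

From I_{2,1} = (4·I_{2,0} − I_{1,0})/3, solve for I_{2,0}:
4·I_{2,0} = 3·0.28525 + 0.61869 = 1.47444
I_{2,0} = 0.36861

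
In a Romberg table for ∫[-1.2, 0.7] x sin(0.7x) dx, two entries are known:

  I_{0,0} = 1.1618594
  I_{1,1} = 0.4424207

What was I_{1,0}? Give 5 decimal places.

From I_{1,1} = (4·I_{1,0} − I_{0,0})/3, solve for I_{1,0}:
4·I_{1,0} = 3·0.4424207 + 1.1618594 = 2.4891215
I_{1,0} = 0.6222804

0.62228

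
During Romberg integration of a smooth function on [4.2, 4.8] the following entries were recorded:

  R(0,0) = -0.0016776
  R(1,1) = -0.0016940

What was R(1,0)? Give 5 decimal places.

-0.00169

From R(1,1) = (4·R(1,0) − R(0,0))/3, solve for R(1,0):
4·R(1,0) = 3·(-0.0016940) + (-0.0016776) = -0.0067596
R(1,0) = -0.0016899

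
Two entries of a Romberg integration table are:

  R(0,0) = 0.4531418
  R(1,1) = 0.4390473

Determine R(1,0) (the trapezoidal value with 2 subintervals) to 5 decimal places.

0.44257

From R(1,1) = (4·R(1,0) − R(0,0))/3, solve for R(1,0):
4·R(1,0) = 3·0.4390473 + 0.4531418 = 1.7702837
R(1,0) = 0.4425709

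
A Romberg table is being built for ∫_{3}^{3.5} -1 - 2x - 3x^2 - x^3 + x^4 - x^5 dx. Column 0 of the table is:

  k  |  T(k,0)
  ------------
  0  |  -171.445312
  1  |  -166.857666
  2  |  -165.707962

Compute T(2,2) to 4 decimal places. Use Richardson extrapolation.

-165.3245

Richardson extrapolation on the trapezoidal column (denominator 4−1=3):
T(1,1) = (4·(-166.857666) − (-171.445312)) / 3 = -165.328451
T(2,1) = (4·(-165.707962) − (-166.857666)) / 3 = -165.324727
T(2,2) = -165.324727 + (-165.324727 − (-165.328451))/15 = -165.324479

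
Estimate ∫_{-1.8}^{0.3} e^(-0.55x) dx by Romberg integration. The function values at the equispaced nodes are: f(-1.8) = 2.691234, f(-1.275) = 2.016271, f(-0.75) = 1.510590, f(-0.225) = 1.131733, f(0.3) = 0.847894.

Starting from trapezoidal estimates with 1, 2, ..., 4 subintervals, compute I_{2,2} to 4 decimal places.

3.3515

I_{0,0} (trapezoid, 1 panel, h=2.1000): 3.716084
I_{1,0} (trapezoid, 2 panels, h=1.0500): 3.444162
I_{2,0} (trapezoid, 4 panels, h=0.5250): 3.374783
I_{1,1} = 3.444162 + (3.444162 − 3.716084)/3 = 3.353521
I_{2,1} = 3.374783 + (3.374783 − 3.444162)/3 = 3.351657
I_{2,2} = 3.351657 + (3.351657 − 3.353521)/15 = 3.351533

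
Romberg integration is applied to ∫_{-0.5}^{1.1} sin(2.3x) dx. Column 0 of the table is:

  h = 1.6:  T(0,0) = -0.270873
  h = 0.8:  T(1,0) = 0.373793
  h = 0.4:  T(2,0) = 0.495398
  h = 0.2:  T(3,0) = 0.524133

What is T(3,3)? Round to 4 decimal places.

Richardson extrapolation on the trapezoidal column (denominator 4−1=3):
T(1,1) = (4·0.373793 − (-0.270873)) / 3 = 0.588682
T(2,1) = (4·0.495398 − 0.373793) / 3 = 0.535933
T(3,1) = (4·0.524133 − 0.495398) / 3 = 0.533711
T(2,2) = 0.535933 + (0.535933 − 0.588682)/15 = 0.532416
T(3,2) = 0.533711 + (0.533711 − 0.535933)/15 = 0.533563
T(3,3) = (64·0.533563 − 0.532416) / 63 = 0.533581

0.5336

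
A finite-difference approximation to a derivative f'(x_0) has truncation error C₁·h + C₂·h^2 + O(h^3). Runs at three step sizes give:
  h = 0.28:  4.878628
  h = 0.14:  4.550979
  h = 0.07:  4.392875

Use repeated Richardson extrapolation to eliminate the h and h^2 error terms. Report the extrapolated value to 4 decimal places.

First eliminate the h term (factor 2^1 = 2):
  B₁ = (2·4.550979 − 4.878628)/1 = 4.223330
  B₂ = (2·4.392875 − 4.550979)/1 = 4.234771
Then eliminate the h^2 term (factor 2^2 = 4):
  (4·4.234771 − 4.223330)/3 = 4.238585

4.2386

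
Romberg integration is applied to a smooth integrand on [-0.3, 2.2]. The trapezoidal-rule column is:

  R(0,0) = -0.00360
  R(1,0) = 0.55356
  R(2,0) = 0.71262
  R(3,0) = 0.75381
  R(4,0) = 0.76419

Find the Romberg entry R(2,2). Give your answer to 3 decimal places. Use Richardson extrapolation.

0.767

R(1,1) = 0.55356 + (0.55356 − (-0.00360))/3 = 0.73928
R(2,1) = 0.71262 + (0.71262 − 0.55356)/3 = 0.76564
R(2,2) = (16·0.76564 − 0.73928) / 15 = 0.76740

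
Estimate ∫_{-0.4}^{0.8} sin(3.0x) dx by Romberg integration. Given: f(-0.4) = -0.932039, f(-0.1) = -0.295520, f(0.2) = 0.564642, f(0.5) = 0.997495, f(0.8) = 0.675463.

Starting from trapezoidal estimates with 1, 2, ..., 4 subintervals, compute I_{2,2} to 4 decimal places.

0.3659

I_{0,0} (trapezoid, 1 panel, h=1.2000): -0.153946
I_{1,0} (trapezoid, 2 panels, h=0.6000): 0.261812
I_{2,0} (trapezoid, 4 panels, h=0.3000): 0.341499
I_{1,1} = 0.261812 + (0.261812 − (-0.153946))/3 = 0.400398
I_{2,1} = 0.341499 + (0.341499 − 0.261812)/3 = 0.368061
I_{2,2} = 0.368061 + (0.368061 − 0.400398)/15 = 0.365905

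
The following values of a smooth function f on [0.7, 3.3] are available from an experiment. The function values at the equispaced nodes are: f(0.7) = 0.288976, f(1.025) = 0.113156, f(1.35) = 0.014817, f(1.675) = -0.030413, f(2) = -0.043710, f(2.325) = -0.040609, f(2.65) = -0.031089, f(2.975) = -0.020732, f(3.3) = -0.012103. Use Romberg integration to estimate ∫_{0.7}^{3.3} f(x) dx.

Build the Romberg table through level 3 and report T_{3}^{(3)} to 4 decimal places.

T_{0}^{(0)} (trapezoid, 1 panel, h=2.6000): 0.359935
T_{1}^{(0)} (trapezoid, 2 panels, h=1.3000): 0.123144
T_{2}^{(0)} (trapezoid, 4 panels, h=0.6500): 0.050995
T_{3}^{(0)} (trapezoid, 8 panels, h=0.3250): 0.032453
T_{1}^{(1)} = 0.123144 + (0.123144 − 0.359935)/3 = 0.044214
T_{2}^{(1)} = 0.050995 + (0.050995 − 0.123144)/3 = 0.026945
T_{3}^{(1)} = 0.032453 + (0.032453 − 0.050995)/3 = 0.026272
T_{2}^{(2)} = 0.026945 + (0.026945 − 0.044214)/15 = 0.025794
T_{3}^{(2)} = 0.026272 + (0.026272 − 0.026945)/15 = 0.026227
T_{3}^{(3)} = 0.026227 + (0.026227 − 0.025794)/63 = 0.026234

0.0262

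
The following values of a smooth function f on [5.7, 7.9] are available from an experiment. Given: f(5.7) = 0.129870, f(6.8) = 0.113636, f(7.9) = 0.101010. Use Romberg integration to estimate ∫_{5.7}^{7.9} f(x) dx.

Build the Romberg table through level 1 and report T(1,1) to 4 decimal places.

0.2513

T(0,0) (trapezoid, 1 panel, h=2.2000): 0.253968
T(1,0) (trapezoid, 2 panels, h=1.1000): 0.251984
T(1,1) = 0.251984 + (0.251984 − 0.253968)/3 = 0.251323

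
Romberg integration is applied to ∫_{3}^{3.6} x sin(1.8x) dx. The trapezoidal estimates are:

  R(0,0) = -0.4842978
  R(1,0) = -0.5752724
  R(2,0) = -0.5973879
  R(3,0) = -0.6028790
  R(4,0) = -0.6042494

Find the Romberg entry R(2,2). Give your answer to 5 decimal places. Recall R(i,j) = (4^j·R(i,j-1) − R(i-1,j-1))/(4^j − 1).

-0.60470

R(1,1) = (4·(-0.5752724) − (-0.4842978)) / 3 = -0.6055973
R(2,1) = -0.5973879 + (-0.5973879 − (-0.5752724))/3 = -0.6047597
R(2,2) = -0.6047597 + (-0.6047597 − (-0.6055973))/15 = -0.6047039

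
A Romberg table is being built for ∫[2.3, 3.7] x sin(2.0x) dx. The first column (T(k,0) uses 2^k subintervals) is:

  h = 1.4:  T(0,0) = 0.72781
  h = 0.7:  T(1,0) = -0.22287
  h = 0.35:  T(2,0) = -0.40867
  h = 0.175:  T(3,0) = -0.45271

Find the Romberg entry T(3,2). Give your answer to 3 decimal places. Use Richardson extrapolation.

-0.467

Richardson extrapolation on the trapezoidal column (denominator 4−1=3):
T(2,1) = (4·(-0.40867) − (-0.22287)) / 3 = -0.47060
T(3,1) = -0.45271 + (-0.45271 − (-0.40867))/3 = -0.46739
T(3,2) = -0.46739 + (-0.46739 − (-0.47060))/15 = -0.46718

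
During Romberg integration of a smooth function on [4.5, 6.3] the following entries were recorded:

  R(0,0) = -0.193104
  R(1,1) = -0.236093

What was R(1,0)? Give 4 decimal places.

-0.2253

From R(1,1) = (4·R(1,0) − R(0,0))/3, solve for R(1,0):
4·R(1,0) = 3·(-0.236093) + (-0.193104) = -0.901383
R(1,0) = -0.225346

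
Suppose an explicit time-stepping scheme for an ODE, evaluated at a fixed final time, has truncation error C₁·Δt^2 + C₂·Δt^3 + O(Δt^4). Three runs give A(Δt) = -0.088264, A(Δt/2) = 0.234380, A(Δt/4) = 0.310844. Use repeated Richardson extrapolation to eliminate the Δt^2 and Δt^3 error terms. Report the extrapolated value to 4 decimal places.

0.3355

First eliminate the Δt^2 term (factor 2^2 = 4):
  B₁ = (4·0.234380 − (-0.088264))/3 = 0.341928
  B₂ = (4·0.310844 − 0.234380)/3 = 0.336332
Then eliminate the Δt^3 term (factor 2^3 = 8):
  (8·0.336332 − 0.341928)/7 = 0.335533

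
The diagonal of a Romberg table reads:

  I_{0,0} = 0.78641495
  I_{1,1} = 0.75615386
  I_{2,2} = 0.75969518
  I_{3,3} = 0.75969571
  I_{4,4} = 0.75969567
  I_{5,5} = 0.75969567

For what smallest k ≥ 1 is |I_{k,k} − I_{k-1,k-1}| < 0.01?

k = 2

|I_{1,1} − I_{0,0}| = 0.03026109 ≥ 0.01
|I_{2,2} − I_{1,1}| = 0.00354132 < 0.01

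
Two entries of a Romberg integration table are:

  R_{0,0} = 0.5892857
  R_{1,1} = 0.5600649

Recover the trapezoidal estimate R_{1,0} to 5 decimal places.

0.56737

From R_{1,1} = (4·R_{1,0} − R_{0,0})/3, solve for R_{1,0}:
4·R_{1,0} = 3·0.5600649 + 0.5892857 = 2.2694804
R_{1,0} = 0.5673701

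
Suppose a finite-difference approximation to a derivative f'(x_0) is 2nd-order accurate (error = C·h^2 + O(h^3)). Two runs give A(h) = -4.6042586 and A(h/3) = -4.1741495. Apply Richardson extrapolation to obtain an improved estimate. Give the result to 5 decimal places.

-4.12039

Extrapolated value = (9·A(h/3) − A(h)) / (9 − 1)
= (9·(-4.1741495) − (-4.6042586)) / 8
= -32.9630869 / 8 = -4.1203859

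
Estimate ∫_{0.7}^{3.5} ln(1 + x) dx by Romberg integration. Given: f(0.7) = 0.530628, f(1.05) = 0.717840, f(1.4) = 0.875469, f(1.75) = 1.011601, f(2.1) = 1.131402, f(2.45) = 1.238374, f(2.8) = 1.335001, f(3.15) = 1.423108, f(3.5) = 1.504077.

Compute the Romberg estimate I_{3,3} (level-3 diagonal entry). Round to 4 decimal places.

3.0663

I_{0,0} (trapezoid, 1 panel, h=2.8000): 2.848587
I_{1,0} (trapezoid, 2 panels, h=1.4000): 3.008256
I_{2,0} (trapezoid, 4 panels, h=0.7000): 3.051457
I_{3,0} (trapezoid, 8 panels, h=0.3500): 3.062552
I_{1,1} = 3.008256 + (3.008256 − 2.848587)/3 = 3.061479
I_{2,1} = 3.051457 + (3.051457 − 3.008256)/3 = 3.065857
I_{3,1} = 3.062552 + (3.062552 − 3.051457)/3 = 3.066250
I_{2,2} = 3.065857 + (3.065857 − 3.061479)/15 = 3.066149
I_{3,2} = 3.066250 + (3.066250 − 3.065857)/15 = 3.066276
I_{3,3} = 3.066276 + (3.066276 − 3.066149)/63 = 3.066278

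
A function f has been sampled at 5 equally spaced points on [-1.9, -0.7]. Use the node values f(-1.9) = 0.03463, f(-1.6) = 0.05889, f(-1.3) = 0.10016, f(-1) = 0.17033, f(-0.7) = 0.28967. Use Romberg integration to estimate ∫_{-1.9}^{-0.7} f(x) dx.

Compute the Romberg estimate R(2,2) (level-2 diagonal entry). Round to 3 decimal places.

0.144

R(0,0) (trapezoid, 1 panel, h=1.2000): 0.19458
R(1,0) (trapezoid, 2 panels, h=0.6000): 0.15739
R(2,0) (trapezoid, 4 panels, h=0.3000): 0.14746
R(1,1) = 0.15739 + (0.15739 − 0.19458)/3 = 0.14499
R(2,1) = 0.14746 + (0.14746 − 0.15739)/3 = 0.14415
R(2,2) = 0.14415 + (0.14415 − 0.14499)/15 = 0.14409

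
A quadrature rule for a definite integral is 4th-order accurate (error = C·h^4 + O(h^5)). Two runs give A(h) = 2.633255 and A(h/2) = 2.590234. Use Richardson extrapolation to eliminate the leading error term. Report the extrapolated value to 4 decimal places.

2.5874

Extrapolated value = (16·A(h/2) − A(h)) / (16 − 1)
= (16·2.590234 − 2.633255) / 15
= 38.810489 / 15 = 2.587366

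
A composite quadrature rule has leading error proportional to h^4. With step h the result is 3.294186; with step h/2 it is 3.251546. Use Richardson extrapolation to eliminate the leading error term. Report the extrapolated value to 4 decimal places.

3.2487

The leading error scales as h^4; refining by a factor of 2 reduces it by 2^4 = 16.
Extrapolated value = (16·A(h/2) − A(h)) / (16 − 1)
= (16·3.251546 − 3.294186) / 15
= 48.730550 / 15 = 3.248703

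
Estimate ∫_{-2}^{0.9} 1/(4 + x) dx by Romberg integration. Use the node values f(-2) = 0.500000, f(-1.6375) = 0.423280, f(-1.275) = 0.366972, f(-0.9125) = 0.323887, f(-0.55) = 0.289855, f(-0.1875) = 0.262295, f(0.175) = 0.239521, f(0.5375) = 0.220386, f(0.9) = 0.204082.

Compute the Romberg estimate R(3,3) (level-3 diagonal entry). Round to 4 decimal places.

R(0,0) (trapezoid, 1 panel, h=2.9000): 1.020919
R(1,0) (trapezoid, 2 panels, h=1.4500): 0.930749
R(2,0) (trapezoid, 4 panels, h=0.7250): 0.905082
R(3,0) (trapezoid, 8 panels, h=0.3625): 0.898361
R(1,1) = 0.930749 + (0.930749 − 1.020919)/3 = 0.900692
R(2,1) = 0.905082 + (0.905082 − 0.930749)/3 = 0.896526
R(3,1) = 0.898361 + (0.898361 − 0.905082)/3 = 0.896121
R(2,2) = 0.896526 + (0.896526 − 0.900692)/15 = 0.896248
R(3,2) = 0.896121 + (0.896121 − 0.896526)/15 = 0.896094
R(3,3) = 0.896094 + (0.896094 − 0.896248)/63 = 0.896092

0.8961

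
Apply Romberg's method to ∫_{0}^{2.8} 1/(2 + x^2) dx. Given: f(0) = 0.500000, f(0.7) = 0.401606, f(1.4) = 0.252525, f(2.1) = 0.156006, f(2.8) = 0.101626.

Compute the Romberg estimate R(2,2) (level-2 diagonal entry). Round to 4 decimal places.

R(0,0) (trapezoid, 1 panel, h=2.8000): 0.842276
R(1,0) (trapezoid, 2 panels, h=1.4000): 0.774673
R(2,0) (trapezoid, 4 panels, h=0.7000): 0.777665
R(1,1) = 0.774673 + (0.774673 − 0.842276)/3 = 0.752139
R(2,1) = 0.777665 + (0.777665 − 0.774673)/3 = 0.778662
R(2,2) = 0.778662 + (0.778662 − 0.752139)/15 = 0.780430

0.7804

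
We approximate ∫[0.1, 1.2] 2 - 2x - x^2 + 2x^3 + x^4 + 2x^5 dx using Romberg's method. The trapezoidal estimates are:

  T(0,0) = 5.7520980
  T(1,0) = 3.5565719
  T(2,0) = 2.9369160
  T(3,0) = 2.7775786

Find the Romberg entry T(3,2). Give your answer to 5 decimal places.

Richardson extrapolation on the trapezoidal column (denominator 4−1=3):
T(2,1) = 2.9369160 + (2.9369160 − 3.5565719)/3 = 2.7303640
T(3,1) = (4·2.7775786 − 2.9369160) / 3 = 2.7244661
T(3,2) = (16·2.7244661 − 2.7303640) / 15 = 2.7240729

2.72407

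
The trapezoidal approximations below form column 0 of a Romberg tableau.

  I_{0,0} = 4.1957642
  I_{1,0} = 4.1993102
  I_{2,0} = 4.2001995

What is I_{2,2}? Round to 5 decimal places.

Richardson extrapolation on the trapezoidal column (denominator 4−1=3):
I_{1,1} = 4.1993102 + (4.1993102 − 4.1957642)/3 = 4.2004922
I_{2,1} = 4.2001995 + (4.2001995 − 4.1993102)/3 = 4.2004959
I_{2,2} = 4.2004959 + (4.2004959 − 4.2004922)/15 = 4.2004961

4.20050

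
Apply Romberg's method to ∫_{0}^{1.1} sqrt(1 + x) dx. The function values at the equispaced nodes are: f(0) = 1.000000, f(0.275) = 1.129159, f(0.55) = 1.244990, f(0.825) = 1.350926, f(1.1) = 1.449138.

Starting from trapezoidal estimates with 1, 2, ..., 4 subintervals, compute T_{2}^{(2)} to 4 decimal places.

T_{0}^{(0)} (trapezoid, 1 panel, h=1.1000): 1.347026
T_{1}^{(0)} (trapezoid, 2 panels, h=0.5500): 1.358257
T_{2}^{(0)} (trapezoid, 4 panels, h=0.2750): 1.361152
T_{1}^{(1)} = 1.358257 + (1.358257 − 1.347026)/3 = 1.362001
T_{2}^{(1)} = 1.361152 + (1.361152 − 1.358257)/3 = 1.362117
T_{2}^{(2)} = 1.362117 + (1.362117 − 1.362001)/15 = 1.362125

1.3621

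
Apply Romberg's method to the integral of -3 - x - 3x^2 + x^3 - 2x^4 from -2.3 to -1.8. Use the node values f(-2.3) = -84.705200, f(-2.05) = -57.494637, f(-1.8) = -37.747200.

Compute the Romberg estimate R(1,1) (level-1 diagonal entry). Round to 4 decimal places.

R(0,0) (trapezoid, 1 panel, h=0.5000): -30.613100
R(1,0) (trapezoid, 2 panels, h=0.2500): -29.680209
R(1,1) = -29.680209 + (-29.680209 − (-30.613100))/3 = -29.369245

-29.3692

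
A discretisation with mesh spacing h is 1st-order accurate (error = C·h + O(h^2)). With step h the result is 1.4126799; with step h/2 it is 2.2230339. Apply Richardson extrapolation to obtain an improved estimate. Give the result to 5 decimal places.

3.03339

The leading error scales as h; refining by a factor of 2 reduces it by 2^1 = 2.
Extrapolated value = (2·A(h/2) − A(h)) / (2 − 1)
= (2·2.2230339 − 1.4126799) / 1
= 3.0333879 / 1 = 3.0333879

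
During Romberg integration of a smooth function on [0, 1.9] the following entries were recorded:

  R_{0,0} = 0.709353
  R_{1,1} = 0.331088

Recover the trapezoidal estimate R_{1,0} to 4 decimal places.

From R_{1,1} = (4·R_{1,0} − R_{0,0})/3, solve for R_{1,0}:
4·R_{1,0} = 3·0.331088 + 0.709353 = 1.702617
R_{1,0} = 0.425654

0.4257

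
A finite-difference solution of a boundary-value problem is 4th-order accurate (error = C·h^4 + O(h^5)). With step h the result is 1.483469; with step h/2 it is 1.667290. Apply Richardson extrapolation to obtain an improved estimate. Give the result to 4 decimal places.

Extrapolated value = (16·A(h/2) − A(h)) / (16 − 1)
= (16·1.667290 − 1.483469) / 15
= 25.193171 / 15 = 1.679545

1.6795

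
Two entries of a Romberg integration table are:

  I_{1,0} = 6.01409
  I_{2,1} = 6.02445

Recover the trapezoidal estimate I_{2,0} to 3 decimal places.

From I_{2,1} = (4·I_{2,0} − I_{1,0})/3, solve for I_{2,0}:
4·I_{2,0} = 3·6.02445 + 6.01409 = 24.08744
I_{2,0} = 6.02186

6.022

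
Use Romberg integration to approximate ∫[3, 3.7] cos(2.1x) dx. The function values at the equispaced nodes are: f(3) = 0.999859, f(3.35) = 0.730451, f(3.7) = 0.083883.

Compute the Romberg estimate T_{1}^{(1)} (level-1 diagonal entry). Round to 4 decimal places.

0.4673

T_{0}^{(0)} (trapezoid, 1 panel, h=0.7000): 0.379310
T_{1}^{(0)} (trapezoid, 2 panels, h=0.3500): 0.445313
T_{1}^{(1)} = 0.445313 + (0.445313 − 0.379310)/3 = 0.467314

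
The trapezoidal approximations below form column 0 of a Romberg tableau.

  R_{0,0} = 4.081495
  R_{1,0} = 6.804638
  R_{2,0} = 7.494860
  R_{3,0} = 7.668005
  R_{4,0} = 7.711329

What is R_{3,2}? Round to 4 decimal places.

7.7258

R_{2,1} = 7.494860 + (7.494860 − 6.804638)/3 = 7.724934
R_{3,1} = (4·7.668005 − 7.494860) / 3 = 7.725720
R_{3,2} = (16·7.725720 − 7.724934) / 15 = 7.725772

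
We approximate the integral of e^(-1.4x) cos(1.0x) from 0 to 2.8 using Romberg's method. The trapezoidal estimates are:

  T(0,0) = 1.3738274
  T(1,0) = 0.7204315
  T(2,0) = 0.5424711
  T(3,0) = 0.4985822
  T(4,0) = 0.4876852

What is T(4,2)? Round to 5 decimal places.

0.48406

Richardson extrapolation on the trapezoidal column (denominator 4−1=3):
T(3,1) = 0.4985822 + (0.4985822 − 0.5424711)/3 = 0.4839526
T(4,1) = 0.4876852 + (0.4876852 − 0.4985822)/3 = 0.4840529
T(4,2) = 0.4840529 + (0.4840529 − 0.4839526)/15 = 0.4840596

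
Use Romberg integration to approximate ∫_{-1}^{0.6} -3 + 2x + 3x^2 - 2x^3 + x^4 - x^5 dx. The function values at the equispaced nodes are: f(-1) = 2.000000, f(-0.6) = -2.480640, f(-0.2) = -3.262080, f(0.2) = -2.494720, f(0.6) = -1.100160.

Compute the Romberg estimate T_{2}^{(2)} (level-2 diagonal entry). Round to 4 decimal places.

-3.4144

T_{0}^{(0)} (trapezoid, 1 panel, h=1.6000): 0.719872
T_{1}^{(0)} (trapezoid, 2 panels, h=0.8000): -2.249728
T_{2}^{(0)} (trapezoid, 4 panels, h=0.4000): -3.115008
T_{1}^{(1)} = -2.249728 + (-2.249728 − 0.719872)/3 = -3.239595
T_{2}^{(1)} = -3.115008 + (-3.115008 − (-2.249728))/3 = -3.403435
T_{2}^{(2)} = -3.403435 + (-3.403435 − (-3.239595))/15 = -3.414358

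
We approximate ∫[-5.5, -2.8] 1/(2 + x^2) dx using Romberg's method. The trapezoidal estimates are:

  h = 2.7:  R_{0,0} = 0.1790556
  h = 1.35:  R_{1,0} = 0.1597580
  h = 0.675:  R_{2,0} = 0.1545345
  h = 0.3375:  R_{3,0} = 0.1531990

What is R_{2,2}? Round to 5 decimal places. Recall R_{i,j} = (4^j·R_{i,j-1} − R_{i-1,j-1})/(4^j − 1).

0.15276

R_{1,1} = (4·0.1597580 − 0.1790556) / 3 = 0.1533255
R_{2,1} = (4·0.1545345 − 0.1597580) / 3 = 0.1527933
R_{2,2} = 0.1527933 + (0.1527933 − 0.1533255)/15 = 0.1527578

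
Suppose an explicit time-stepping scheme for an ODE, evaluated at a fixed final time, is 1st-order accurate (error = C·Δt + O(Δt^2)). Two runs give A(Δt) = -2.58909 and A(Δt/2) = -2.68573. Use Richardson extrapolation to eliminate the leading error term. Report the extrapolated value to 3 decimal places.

The leading error scales as Δt; refining by a factor of 2 reduces it by 2^1 = 2.
Extrapolated value = (2·A(Δt/2) − A(Δt)) / (2 − 1)
= (2·(-2.68573) − (-2.58909)) / 1
= -2.78237 / 1 = -2.78237

-2.782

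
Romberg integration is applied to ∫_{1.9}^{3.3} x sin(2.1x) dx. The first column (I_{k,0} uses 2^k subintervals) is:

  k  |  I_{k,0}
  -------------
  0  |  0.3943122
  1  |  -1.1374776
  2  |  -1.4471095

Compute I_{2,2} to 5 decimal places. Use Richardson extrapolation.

-1.54380

I_{1,1} = (4·(-1.1374776) − 0.3943122) / 3 = -1.6480742
I_{2,1} = -1.4471095 + (-1.4471095 − (-1.1374776))/3 = -1.5503201
I_{2,2} = -1.5503201 + (-1.5503201 − (-1.6480742))/15 = -1.5438032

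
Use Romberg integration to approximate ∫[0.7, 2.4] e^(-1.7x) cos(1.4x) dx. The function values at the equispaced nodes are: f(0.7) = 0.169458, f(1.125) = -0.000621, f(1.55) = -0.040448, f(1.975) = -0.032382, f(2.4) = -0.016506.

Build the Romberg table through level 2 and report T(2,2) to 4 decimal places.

T(0,0) (trapezoid, 1 panel, h=1.7000): 0.130009
T(1,0) (trapezoid, 2 panels, h=0.8500): 0.030624
T(2,0) (trapezoid, 4 panels, h=0.4250): 0.001286
T(1,1) = 0.030624 + (0.030624 − 0.130009)/3 = -0.002504
T(2,1) = 0.001286 + (0.001286 − 0.030624)/3 = -0.008493
T(2,2) = -0.008493 + (-0.008493 − (-0.002504))/15 = -0.008892

-0.0089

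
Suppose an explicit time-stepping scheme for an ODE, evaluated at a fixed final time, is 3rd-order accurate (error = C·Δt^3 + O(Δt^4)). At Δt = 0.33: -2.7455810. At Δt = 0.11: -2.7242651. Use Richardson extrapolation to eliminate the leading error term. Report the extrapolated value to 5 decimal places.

Extrapolated value = (27·A(Δt/3) − A(Δt)) / (27 − 1)
= (27·(-2.7242651) − (-2.7455810)) / 26
= -70.8095767 / 26 = -2.7234453

-2.72345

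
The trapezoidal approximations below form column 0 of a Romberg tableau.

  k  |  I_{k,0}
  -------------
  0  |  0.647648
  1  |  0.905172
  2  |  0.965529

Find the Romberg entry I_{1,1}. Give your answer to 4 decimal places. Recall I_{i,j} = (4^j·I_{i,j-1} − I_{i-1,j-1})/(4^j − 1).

0.9910

Richardson extrapolation on the trapezoidal column (denominator 4−1=3):
I_{1,1} = (4·0.905172 − 0.647648) / 3 = 0.991013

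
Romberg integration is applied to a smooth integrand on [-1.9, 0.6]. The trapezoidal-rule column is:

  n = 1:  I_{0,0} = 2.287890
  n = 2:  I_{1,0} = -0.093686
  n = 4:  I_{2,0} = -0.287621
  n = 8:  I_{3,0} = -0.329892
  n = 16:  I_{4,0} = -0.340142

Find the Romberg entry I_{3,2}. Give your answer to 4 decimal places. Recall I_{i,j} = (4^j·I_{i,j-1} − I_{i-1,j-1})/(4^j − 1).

I_{2,1} = (4·(-0.287621) − (-0.093686)) / 3 = -0.352266
I_{3,1} = -0.329892 + (-0.329892 − (-0.287621))/3 = -0.343982
I_{3,2} = -0.343982 + (-0.343982 − (-0.352266))/15 = -0.343430

-0.3434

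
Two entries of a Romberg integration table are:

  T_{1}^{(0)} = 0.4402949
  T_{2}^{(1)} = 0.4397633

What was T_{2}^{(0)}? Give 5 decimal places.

From T_{2}^{(1)} = (4·T_{2}^{(0)} − T_{1}^{(0)})/3, solve for T_{2}^{(0)}:
4·T_{2}^{(0)} = 3·0.4397633 + 0.4402949 = 1.7595848
T_{2}^{(0)} = 0.4398962

0.43990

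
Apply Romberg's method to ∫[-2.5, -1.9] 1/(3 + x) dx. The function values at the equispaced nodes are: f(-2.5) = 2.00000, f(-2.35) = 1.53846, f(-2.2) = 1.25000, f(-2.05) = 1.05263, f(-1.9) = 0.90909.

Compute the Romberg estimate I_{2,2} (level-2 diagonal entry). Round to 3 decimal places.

I_{0,0} (trapezoid, 1 panel, h=0.6000): 0.87273
I_{1,0} (trapezoid, 2 panels, h=0.3000): 0.81136
I_{2,0} (trapezoid, 4 panels, h=0.1500): 0.79435
I_{1,1} = 0.81136 + (0.81136 − 0.87273)/3 = 0.79090
I_{2,1} = 0.79435 + (0.79435 − 0.81136)/3 = 0.78868
I_{2,2} = 0.78868 + (0.78868 − 0.79090)/15 = 0.78853

0.789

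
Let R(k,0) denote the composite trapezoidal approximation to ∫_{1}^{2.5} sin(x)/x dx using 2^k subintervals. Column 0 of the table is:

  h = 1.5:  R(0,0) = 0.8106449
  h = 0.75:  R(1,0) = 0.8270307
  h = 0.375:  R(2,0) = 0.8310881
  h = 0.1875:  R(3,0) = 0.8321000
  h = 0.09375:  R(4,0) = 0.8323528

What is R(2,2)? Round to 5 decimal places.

R(1,1) = 0.8270307 + (0.8270307 − 0.8106449)/3 = 0.8324926
R(2,1) = (4·0.8310881 − 0.8270307) / 3 = 0.8324406
R(2,2) = 0.8324406 + (0.8324406 − 0.8324926)/15 = 0.8324371

0.83244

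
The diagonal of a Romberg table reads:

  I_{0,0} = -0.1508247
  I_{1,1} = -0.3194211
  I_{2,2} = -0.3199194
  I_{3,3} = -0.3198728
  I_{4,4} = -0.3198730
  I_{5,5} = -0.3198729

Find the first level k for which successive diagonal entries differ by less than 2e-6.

|I_{1,1} − I_{0,0}| = 0.1685964 ≥ 2e-6
|I_{2,2} − I_{1,1}| = 0.0004983 ≥ 2e-6
|I_{3,3} − I_{2,2}| = 0.0000466 ≥ 2e-6
|I_{4,4} − I_{3,3}| = 0.0000002 < 2e-6

k = 4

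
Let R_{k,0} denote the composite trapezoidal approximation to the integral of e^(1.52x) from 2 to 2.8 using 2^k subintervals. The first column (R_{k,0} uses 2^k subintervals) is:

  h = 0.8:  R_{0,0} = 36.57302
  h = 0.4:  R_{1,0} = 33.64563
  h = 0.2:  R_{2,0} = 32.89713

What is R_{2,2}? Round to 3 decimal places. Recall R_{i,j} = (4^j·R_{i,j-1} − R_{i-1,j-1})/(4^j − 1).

Richardson extrapolation on the trapezoidal column (denominator 4−1=3):
R_{1,1} = 33.64563 + (33.64563 − 36.57302)/3 = 32.66983
R_{2,1} = (4·32.89713 − 33.64563) / 3 = 32.64763
R_{2,2} = (16·32.64763 − 32.66983) / 15 = 32.64615
(Column j=1 coincides with Simpson's rule on the same nodes.)

32.646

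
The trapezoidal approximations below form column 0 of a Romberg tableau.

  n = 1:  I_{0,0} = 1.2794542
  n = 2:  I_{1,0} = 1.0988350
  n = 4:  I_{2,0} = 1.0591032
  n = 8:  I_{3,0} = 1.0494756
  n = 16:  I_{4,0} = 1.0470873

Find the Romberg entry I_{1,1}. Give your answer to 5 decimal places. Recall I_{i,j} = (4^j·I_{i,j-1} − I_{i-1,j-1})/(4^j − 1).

1.03863

I_{1,1} = 1.0988350 + (1.0988350 − 1.2794542)/3 = 1.0386286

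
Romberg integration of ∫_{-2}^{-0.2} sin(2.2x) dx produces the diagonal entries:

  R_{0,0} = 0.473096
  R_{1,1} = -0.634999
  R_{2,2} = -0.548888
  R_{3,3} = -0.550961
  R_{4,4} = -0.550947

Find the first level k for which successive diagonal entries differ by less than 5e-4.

|R_{1,1} − R_{0,0}| = 1.108095 ≥ 5e-4
|R_{2,2} − R_{1,1}| = 0.086111 ≥ 5e-4
|R_{3,3} − R_{2,2}| = 0.002073 ≥ 5e-4
|R_{4,4} − R_{3,3}| = 0.000014 < 5e-4

k = 4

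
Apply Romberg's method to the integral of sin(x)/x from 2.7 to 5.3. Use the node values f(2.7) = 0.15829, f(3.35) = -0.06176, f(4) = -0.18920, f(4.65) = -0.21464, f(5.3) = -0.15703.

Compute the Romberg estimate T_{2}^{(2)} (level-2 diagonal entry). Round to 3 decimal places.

T_{0}^{(0)} (trapezoid, 1 panel, h=2.6000): 0.00164
T_{1}^{(0)} (trapezoid, 2 panels, h=1.3000): -0.24514
T_{2}^{(0)} (trapezoid, 4 panels, h=0.6500): -0.30223
T_{1}^{(1)} = -0.24514 + (-0.24514 − 0.00164)/3 = -0.32740
T_{2}^{(1)} = -0.30223 + (-0.30223 − (-0.24514))/3 = -0.32126
T_{2}^{(2)} = -0.32126 + (-0.32126 − (-0.32740))/15 = -0.32085

-0.321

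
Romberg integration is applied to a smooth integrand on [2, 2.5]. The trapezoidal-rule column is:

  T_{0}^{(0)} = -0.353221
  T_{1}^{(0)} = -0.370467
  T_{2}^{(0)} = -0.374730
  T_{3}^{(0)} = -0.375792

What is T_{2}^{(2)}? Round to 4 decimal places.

T_{1}^{(1)} = -0.370467 + (-0.370467 − (-0.353221))/3 = -0.376216
T_{2}^{(1)} = (4·(-0.374730) − (-0.370467)) / 3 = -0.376151
T_{2}^{(2)} = -0.376151 + (-0.376151 − (-0.376216))/15 = -0.376147
(Column j=1 coincides with Simpson's rule on the same nodes.)

-0.3761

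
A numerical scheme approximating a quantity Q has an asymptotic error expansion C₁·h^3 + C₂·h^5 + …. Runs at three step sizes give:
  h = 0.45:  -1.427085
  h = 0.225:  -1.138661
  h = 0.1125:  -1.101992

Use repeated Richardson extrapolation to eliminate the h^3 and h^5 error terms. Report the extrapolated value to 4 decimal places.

-1.0967

First eliminate the h^3 term (factor 2^3 = 8):
  B₁ = (8·(-1.138661) − (-1.427085))/7 = -1.097458
  B₂ = (8·(-1.101992) − (-1.138661))/7 = -1.096754
Then eliminate the h^5 term (factor 2^5 = 32):
  (32·(-1.096754) − (-1.097458))/31 = -1.096731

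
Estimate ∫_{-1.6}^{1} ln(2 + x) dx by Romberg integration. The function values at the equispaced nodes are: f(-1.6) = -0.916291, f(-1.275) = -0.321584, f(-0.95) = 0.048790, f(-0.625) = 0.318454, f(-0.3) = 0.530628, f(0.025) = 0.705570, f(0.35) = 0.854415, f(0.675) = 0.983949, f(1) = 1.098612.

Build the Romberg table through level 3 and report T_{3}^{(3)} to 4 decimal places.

T_{0}^{(0)} (trapezoid, 1 panel, h=2.6000): 0.237017
T_{1}^{(0)} (trapezoid, 2 panels, h=1.3000): 0.808325
T_{2}^{(0)} (trapezoid, 4 panels, h=0.6500): 0.991246
T_{3}^{(0)} (trapezoid, 8 panels, h=0.3250): 1.043699
T_{1}^{(1)} = 0.808325 + (0.808325 − 0.237017)/3 = 0.998761
T_{2}^{(1)} = 0.991246 + (0.991246 − 0.808325)/3 = 1.052220
T_{3}^{(1)} = 1.043699 + (1.043699 − 0.991246)/3 = 1.061183
T_{2}^{(2)} = 1.052220 + (1.052220 − 0.998761)/15 = 1.055784
T_{3}^{(2)} = 1.061183 + (1.061183 − 1.052220)/15 = 1.061781
T_{3}^{(3)} = 1.061781 + (1.061781 − 1.055784)/63 = 1.061876

1.0619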